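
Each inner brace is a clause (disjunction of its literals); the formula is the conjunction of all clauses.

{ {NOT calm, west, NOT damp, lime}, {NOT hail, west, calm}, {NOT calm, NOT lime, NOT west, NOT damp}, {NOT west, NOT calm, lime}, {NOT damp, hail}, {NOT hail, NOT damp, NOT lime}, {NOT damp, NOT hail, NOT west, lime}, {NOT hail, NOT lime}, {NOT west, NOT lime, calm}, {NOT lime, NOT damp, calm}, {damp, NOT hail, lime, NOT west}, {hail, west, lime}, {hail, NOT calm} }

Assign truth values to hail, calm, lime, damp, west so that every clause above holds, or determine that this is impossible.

hail ↦ false,  calm ↦ false,  lime ↦ true,  damp ↦ false,  west ↦ false

Case damp = false:
Case hail = false:
The clause (NOT calm) is unit, so calm = false.
Case west = false:
The clause (lime) is unit, so lime = true.
Every clause now holds.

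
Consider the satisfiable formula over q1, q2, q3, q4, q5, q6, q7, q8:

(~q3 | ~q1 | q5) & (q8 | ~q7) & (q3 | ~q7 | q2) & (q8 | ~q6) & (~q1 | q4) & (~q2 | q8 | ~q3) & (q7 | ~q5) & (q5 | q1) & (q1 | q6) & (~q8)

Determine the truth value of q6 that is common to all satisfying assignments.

False

Suppose q6 = 1.
The clause (q8) is unit, so q8 = 1.
Now (~q8) is unsatisfied and unit — conflict.
So every satisfying assignment has q6 = False.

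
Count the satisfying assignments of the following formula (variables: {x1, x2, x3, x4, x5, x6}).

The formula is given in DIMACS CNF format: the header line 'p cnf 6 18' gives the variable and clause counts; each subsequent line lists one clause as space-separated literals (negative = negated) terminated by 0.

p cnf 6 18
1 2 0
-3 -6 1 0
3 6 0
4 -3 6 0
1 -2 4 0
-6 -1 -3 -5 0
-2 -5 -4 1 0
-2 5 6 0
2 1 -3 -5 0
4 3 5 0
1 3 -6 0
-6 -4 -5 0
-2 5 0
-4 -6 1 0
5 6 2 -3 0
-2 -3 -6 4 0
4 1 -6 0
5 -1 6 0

7

There are 2^6 = 64 truth assignments over (x1, x2, x3, x4, x5, x6).
Split on x6. With x6 = True, the clauses containing x6 are satisfied and ¬x6 drops from the rest; 5 of the 2^5 = 32 assignments to the other variables satisfy what remains.
With x6 = False, by the same count on the reduced clause set, 2 assignments work.
Total: 5 + 2 = 7.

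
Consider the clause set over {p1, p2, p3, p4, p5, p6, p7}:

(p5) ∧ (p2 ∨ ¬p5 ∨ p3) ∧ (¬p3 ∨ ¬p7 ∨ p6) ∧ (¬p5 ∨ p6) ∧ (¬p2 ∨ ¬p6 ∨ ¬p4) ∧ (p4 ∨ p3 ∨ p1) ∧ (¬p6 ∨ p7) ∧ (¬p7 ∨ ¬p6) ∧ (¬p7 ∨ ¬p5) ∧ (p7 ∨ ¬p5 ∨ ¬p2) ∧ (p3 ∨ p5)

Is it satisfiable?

(p5) alone gives p5 = True.
(p6) alone gives p6 = True.
(p7) alone gives p7 = True.
But (¬p7) is also a unit clause — contradiction.
No assignment satisfies every clause.

Unsatisfiable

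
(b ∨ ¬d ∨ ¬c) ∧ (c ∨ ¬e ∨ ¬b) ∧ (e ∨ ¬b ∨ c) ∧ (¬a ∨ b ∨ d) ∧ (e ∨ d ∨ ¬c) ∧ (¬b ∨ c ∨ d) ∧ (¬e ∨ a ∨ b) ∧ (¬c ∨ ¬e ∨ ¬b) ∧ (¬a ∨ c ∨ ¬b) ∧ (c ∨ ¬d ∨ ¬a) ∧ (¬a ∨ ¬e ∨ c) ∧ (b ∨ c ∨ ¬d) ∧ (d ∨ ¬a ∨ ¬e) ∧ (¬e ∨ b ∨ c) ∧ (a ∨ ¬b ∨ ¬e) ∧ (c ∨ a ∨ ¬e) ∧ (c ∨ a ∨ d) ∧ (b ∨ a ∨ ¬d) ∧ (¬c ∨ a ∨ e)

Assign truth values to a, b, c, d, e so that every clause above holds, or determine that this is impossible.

a=True; b=True; c=True; d=True; e=False

Try b = True.
Try c = True.
From the singleton clause (¬e), e = False.
From the singleton clause (d), d = True.
From the singleton clause (a), a = True.
All clauses are satisfied.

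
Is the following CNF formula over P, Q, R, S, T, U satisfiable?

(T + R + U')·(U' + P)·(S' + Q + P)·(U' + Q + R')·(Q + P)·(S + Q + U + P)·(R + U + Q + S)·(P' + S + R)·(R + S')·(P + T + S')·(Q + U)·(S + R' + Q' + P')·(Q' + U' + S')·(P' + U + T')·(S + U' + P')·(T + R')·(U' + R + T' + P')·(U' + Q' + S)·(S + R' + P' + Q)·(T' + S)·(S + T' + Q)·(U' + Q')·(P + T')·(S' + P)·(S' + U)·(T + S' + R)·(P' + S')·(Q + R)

Yes, satisfiable

Suppose U = 0.
(Q) alone gives Q = 1.
(S') alone gives S = 0.
(T') alone gives T = 0.
(R') alone gives R = 0.
(P') alone gives P = 0.
All clauses are satisfied.
A satisfying assignment: P: 0, Q: 1, R: 0, S: 0, T: 0, U: 0.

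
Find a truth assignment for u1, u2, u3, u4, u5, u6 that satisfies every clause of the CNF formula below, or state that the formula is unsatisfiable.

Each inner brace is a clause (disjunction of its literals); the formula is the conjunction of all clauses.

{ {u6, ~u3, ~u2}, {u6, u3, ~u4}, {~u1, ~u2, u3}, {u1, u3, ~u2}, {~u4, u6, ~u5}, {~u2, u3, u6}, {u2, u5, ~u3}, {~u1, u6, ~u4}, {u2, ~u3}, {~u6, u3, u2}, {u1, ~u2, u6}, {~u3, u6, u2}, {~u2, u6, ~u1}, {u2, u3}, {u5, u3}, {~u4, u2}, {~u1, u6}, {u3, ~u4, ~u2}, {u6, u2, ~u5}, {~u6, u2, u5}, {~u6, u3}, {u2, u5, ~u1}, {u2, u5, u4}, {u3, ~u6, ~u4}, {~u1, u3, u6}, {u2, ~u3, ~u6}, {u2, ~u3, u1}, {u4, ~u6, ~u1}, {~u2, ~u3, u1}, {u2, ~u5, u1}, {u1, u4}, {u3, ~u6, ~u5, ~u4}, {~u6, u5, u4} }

Suppose u2 = 1.
Suppose u6 = 1.
The clause (u3) is unit, so u3 = 1.
The clause (u1) is unit, so u1 = 1.
The clause (u4) is unit, so u4 = 1.
Every clause is now satisfied; u5 is unconstrained.

u1=1, u2=1, u3=1, u4=1, u5=1, u6=1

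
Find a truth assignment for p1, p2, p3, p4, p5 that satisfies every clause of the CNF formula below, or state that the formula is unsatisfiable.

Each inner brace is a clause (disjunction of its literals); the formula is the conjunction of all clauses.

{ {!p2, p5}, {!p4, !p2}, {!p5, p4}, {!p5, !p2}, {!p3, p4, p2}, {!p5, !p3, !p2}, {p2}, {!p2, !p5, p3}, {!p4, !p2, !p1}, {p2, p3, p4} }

UNSATISFIABLE

From the singleton clause (p2), p2 = true.
From the singleton clause (p5), p5 = true.
Now (!p5) is unsatisfied and unit — conflict.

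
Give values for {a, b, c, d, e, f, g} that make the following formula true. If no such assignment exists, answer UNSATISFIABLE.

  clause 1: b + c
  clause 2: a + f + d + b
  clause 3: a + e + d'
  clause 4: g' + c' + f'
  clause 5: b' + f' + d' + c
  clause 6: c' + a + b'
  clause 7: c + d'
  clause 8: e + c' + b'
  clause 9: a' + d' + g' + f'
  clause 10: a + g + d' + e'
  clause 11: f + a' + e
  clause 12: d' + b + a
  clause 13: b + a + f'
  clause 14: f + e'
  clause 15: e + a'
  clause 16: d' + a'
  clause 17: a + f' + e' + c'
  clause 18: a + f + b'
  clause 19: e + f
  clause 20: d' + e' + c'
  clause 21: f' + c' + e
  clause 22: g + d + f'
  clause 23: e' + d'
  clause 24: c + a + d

Suppose b = 1.
Suppose c = 0.
The clause (d') is unit, so d = 0.
The clause (a) is unit, so a = 1.
The clause (e) is unit, so e = 1.
The clause (f) is unit, so f = 1.
The clause (g) is unit, so g = 1.
This assignment satisfies each clause.

a ↦ 1, b ↦ 1, c ↦ 0, d ↦ 0, e ↦ 1, f ↦ 1, g ↦ 1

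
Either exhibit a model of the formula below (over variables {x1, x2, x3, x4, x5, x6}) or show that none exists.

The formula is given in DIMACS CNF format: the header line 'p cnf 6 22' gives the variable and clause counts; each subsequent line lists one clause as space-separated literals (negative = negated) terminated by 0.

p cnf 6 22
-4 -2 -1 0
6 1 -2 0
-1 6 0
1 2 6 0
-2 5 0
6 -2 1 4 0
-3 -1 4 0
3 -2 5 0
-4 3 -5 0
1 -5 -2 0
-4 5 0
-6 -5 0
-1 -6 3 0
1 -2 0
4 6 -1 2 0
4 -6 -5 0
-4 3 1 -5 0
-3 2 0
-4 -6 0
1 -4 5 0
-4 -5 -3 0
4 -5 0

Case x1 = False:
(¬x2) alone gives x2 = False.
(x6) alone gives x6 = True.
(¬x5) alone gives x5 = False.
(¬x4) alone gives x4 = False.
(¬x3) alone gives x3 = False.
This assignment satisfies each clause.

x1 ↦ False; x2 ↦ False; x3 ↦ False; x4 ↦ False; x5 ↦ False; x6 ↦ True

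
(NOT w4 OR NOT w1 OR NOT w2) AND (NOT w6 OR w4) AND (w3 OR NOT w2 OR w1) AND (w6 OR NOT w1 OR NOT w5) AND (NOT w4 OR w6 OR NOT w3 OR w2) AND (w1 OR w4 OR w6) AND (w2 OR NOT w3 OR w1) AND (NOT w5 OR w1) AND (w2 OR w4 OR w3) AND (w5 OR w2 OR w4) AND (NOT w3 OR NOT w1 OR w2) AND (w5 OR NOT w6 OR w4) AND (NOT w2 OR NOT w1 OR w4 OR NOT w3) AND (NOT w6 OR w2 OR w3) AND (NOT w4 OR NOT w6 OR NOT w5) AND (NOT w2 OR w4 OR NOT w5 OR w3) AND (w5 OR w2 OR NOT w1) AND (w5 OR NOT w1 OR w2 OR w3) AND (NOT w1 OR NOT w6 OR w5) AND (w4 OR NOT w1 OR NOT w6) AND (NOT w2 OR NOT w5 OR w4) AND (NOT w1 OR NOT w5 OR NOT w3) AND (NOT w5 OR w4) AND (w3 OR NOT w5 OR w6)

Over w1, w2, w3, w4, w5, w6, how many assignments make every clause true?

4

There are 2^6 = 64 truth assignments over (w1, w2, w3, w4, w5, w6).
Split on w5. With w5 = true, the clauses containing w5 are satisfied and NOT w5 drops from the rest; 0 of the 2^5 = 32 assignments to the other variables satisfy what remains.
With w5 = false, by the same count on the reduced clause set, 4 assignments work.
Total: 0 + 4 = 4.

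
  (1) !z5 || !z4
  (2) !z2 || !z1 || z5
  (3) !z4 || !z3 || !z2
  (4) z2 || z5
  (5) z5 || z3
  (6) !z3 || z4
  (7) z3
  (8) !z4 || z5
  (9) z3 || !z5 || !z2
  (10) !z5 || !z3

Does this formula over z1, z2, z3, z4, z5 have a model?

From the singleton clause (z3), z3 = true.
From the singleton clause (z4), z4 = true.
From the singleton clause (!z5), z5 = false.
But (z5) is also a unit clause — contradiction.
No assignment satisfies every clause.

Unsatisfiable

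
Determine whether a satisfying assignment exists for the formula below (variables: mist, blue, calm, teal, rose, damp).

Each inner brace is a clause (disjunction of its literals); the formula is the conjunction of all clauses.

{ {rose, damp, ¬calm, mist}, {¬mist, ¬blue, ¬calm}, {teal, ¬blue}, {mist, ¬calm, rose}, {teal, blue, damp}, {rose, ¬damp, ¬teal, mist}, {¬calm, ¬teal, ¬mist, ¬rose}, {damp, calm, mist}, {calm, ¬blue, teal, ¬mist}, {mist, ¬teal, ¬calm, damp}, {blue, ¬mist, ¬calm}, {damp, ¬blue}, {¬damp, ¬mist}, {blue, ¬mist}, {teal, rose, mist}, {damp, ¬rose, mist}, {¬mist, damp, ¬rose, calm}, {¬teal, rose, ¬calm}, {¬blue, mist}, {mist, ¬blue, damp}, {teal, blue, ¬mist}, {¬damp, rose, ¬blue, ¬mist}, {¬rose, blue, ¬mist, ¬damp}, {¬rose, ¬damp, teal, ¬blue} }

Branch on teal: set teal = True.
Branch on damp: set damp = True.
(¬mist) alone gives mist = False.
(rose) alone gives rose = True.
(¬blue) alone gives blue = False.
No clause remains; calm is free.
A satisfying assignment: mist ↦ False,  blue ↦ False,  calm ↦ False,  teal ↦ True,  rose ↦ True,  damp ↦ True.

Yes, satisfiable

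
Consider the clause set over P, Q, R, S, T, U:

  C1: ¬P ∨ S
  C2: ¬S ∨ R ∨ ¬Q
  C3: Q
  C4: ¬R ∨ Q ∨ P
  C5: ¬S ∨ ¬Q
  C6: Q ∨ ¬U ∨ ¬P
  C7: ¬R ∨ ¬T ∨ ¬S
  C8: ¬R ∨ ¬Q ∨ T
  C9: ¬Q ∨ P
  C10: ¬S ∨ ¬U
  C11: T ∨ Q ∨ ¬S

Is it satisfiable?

The clause (Q) is unit, so Q = True.
The clause (¬S) is unit, so S = False.
The clause (¬P) is unit, so P = False.
But (P) is also a unit clause — contradiction.
No assignment satisfies every clause.

Unsatisfiable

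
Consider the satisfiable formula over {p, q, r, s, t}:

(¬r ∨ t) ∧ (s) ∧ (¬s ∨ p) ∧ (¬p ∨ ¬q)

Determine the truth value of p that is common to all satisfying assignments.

True

Suppose p = False.
The clause (s) is unit, so s = True.
Now (¬s) is unsatisfied and unit — conflict.
So every satisfying assignment has p = True.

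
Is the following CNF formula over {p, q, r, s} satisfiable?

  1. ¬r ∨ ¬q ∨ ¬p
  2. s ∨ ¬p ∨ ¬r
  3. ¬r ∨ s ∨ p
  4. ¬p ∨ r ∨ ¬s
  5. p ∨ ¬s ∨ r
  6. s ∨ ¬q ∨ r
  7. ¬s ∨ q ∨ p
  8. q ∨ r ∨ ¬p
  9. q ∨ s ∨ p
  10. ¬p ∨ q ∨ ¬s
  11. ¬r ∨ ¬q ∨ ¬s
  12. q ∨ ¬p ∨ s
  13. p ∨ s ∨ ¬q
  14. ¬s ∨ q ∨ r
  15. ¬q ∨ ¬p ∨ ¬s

Unsatisfiable

Branch on r: set r = False.
Branch on p: set p = False.
(¬s) alone gives s = False.
(¬q) alone gives q = False.
That conflicts with the unit clause (q).
Undo p and try p = True.
(¬s) alone gives s = False.
(¬q) alone gives q = False.
That conflicts with the unit clause (q).
Neither p = True nor p = False works.
Undo r and try r = True.
Branch on q: set q = False.
Branch on s: set s = True.
(p) alone gives p = True.
That conflicts with the unit clause (¬p).
Undo s and try s = False.
(¬p) alone gives p = False.
That conflicts with the unit clause (p).
Neither s = True nor s = False works.
Undo q and try q = True.
(¬p) alone gives p = False.
(s) alone gives s = True.
That conflicts with the unit clause (¬s).
Neither q = True nor q = False works.
Neither r = True nor r = False works.
No assignment satisfies every clause.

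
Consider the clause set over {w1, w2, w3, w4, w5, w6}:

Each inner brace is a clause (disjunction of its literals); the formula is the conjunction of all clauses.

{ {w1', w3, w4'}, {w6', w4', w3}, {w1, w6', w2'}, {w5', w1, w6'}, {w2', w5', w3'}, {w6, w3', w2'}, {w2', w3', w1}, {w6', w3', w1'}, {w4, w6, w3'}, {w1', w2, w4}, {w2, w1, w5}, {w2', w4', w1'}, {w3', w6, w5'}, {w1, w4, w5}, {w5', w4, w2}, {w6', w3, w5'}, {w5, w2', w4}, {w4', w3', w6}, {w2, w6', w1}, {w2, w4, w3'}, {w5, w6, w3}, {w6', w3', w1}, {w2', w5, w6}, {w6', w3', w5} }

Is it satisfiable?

Case w1 = 0:
Case w6 = 0:
Case w3 = 0:
Unit clause (w5) forces w5 = 1.
Case w4 = 1:
Every clause is now satisfied; w2 is unconstrained.
A satisfying assignment: w1: 0,  w2: 0,  w3: 0,  w4: 1,  w5: 1,  w6: 0.

Yes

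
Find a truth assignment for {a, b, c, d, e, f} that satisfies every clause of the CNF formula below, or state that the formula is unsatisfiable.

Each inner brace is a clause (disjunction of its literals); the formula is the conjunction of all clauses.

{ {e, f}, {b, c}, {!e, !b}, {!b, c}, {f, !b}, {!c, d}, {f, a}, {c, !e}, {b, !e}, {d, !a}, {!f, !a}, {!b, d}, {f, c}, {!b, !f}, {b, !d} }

UNSATISFIABLE

Case e = true:
Unit clause (!b) forces b = false.
Now (b) is unsatisfied and unit — conflict.
So e must be the other value — set e = false.
Unit clause (f) forces f = true.
Unit clause (!a) forces a = false.
Unit clause (!b) forces b = false.
Unit clause (c) forces c = true.
Unit clause (d) forces d = true.
Now (!d) is unsatisfied and unit — conflict.
Neither e = true nor e = false works.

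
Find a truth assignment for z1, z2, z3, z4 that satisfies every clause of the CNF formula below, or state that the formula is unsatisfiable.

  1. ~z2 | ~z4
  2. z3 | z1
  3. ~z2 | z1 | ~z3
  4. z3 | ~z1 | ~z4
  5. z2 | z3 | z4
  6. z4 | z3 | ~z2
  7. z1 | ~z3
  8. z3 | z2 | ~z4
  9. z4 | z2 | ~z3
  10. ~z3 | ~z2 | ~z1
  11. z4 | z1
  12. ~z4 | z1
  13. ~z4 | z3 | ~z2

z1: 1; z2: 0; z3: 1; z4: 1

Suppose z2 = 0.
Suppose z3 = 1.
The clause (z1) is unit, so z1 = 1.
The clause (z4) is unit, so z4 = 1.
All clauses are satisfied.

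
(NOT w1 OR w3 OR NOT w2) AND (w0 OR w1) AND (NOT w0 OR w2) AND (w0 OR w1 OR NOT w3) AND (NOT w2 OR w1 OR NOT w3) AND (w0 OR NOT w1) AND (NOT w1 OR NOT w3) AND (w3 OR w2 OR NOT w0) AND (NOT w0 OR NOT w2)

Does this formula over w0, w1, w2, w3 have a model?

No

Try w0 = true.
Unit clause (w2) forces w2 = true.
But (NOT w2) is also a unit clause — contradiction.
Undo w0 and try w0 = false.
Unit clause (w1) forces w1 = true.
But (NOT w1) is also a unit clause — contradiction.
Both values of w0 lead to a conflict.
No assignment satisfies every clause.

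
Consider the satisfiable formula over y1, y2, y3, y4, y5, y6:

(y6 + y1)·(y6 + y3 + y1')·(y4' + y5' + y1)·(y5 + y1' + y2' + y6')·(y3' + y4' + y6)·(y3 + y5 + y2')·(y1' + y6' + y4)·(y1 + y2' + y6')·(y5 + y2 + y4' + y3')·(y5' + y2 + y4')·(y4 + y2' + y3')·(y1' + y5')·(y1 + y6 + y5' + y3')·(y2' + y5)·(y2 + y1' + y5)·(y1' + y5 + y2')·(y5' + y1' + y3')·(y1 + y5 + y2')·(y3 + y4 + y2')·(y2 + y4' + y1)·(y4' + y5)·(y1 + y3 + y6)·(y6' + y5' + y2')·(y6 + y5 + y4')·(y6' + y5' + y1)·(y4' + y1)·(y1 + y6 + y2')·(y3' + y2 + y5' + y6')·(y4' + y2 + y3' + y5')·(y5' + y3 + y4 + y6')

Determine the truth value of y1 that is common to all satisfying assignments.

Suppose y1 = 1.
Unit clause (y5') forces y5 = 0.
Unit clause (y2') forces y2 = 0.
Now (y2) is unsatisfied and unit — conflict.
So every satisfying assignment has y1 = False.

False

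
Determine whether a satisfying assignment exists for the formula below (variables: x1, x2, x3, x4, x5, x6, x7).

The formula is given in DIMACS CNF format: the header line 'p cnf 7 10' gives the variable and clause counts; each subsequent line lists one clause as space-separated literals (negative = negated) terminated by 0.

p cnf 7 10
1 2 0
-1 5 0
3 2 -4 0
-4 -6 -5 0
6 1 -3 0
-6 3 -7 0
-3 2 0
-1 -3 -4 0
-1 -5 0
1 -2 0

Unsatisfiable

Suppose x1 = True.
The clause (x5) is unit, so x5 = True.
Now (¬x5) is unsatisfied and unit — conflict.
Backtrack on x1: now try x1 = False.
The clause (x2) is unit, so x2 = True.
Now (¬x2) is unsatisfied and unit — conflict.
Neither x1 = True nor x1 = False works.
No assignment satisfies every clause.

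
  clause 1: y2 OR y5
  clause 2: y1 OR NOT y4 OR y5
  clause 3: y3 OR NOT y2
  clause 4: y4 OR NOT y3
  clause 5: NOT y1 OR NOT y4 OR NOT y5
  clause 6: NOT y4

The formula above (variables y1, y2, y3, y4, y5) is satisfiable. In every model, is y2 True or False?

False

Suppose y2 = true.
The clause (y3) is unit, so y3 = true.
The clause (y4) is unit, so y4 = true.
That conflicts with the unit clause (NOT y4).
So every satisfying assignment has y2 = False.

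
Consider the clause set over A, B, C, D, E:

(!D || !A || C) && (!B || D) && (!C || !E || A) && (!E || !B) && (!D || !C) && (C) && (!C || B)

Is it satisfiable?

Unsatisfiable

Unit clause (C) forces C = true.
Unit clause (!D) forces D = false.
Unit clause (!B) forces B = false.
But (B) is also a unit clause — contradiction.
No assignment satisfies every clause.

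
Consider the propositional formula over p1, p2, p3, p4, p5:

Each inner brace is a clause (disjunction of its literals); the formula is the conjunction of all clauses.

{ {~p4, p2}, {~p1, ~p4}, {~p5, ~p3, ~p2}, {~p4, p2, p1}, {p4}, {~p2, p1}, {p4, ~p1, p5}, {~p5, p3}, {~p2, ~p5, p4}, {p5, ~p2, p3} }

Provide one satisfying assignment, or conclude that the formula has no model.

UNSATISFIABLE

From the singleton clause (p4), p4 = 1.
From the singleton clause (p2), p2 = 1.
From the singleton clause (~p1), p1 = 0.
Now (p1) is unsatisfied and unit — conflict.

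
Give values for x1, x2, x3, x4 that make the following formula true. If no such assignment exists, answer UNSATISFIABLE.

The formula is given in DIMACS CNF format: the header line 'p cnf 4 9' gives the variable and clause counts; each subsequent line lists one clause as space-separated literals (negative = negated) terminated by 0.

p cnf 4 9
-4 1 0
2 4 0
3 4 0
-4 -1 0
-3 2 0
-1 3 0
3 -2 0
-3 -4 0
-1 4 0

Suppose x4 = False.
Unit clause (x2) forces x2 = True.
Unit clause (x3) forces x3 = True.
Unit clause (¬x1) forces x1 = False.
Every clause now holds.

x1 ↦ False,  x2 ↦ True,  x3 ↦ True,  x4 ↦ False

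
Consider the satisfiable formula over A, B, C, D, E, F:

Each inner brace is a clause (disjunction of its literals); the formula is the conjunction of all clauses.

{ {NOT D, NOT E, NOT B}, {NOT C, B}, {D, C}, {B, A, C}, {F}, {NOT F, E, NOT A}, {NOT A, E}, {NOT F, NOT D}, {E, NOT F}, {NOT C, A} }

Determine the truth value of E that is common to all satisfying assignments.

Suppose E = false.
(F) alone gives F = true.
Now (NOT F) is unsatisfied and unit — conflict.
So every satisfying assignment has E = True.

True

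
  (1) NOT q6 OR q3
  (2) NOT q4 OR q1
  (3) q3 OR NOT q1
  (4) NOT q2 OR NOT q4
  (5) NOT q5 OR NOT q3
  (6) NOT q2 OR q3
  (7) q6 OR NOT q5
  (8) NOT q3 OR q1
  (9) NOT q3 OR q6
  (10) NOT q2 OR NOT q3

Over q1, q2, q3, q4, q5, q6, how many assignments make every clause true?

3

There are 2^6 = 64 truth assignments over (q1, q2, q3, q4, q5, q6).
Split on q2. With q2 = true, the clauses containing q2 are satisfied and NOT q2 drops from the rest; 0 of the 2^5 = 32 assignments to the other variables satisfy what remains.
With q2 = false, by the same count on the reduced clause set, 3 assignments work.
(One model: q1=F, q2=F, q3=F, q4=F, q5=F, q6=F.)
Total: 0 + 3 = 3.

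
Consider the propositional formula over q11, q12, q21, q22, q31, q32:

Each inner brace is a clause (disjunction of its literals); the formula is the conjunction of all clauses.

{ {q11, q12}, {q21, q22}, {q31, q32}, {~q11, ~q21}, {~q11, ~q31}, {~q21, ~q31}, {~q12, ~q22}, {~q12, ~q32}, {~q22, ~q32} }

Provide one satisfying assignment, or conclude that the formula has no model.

Case q11 = 1:
From the singleton clause (~q21), q21 = 0.
From the singleton clause (q22), q22 = 1.
From the singleton clause (~q31), q31 = 0.
From the singleton clause (q32), q32 = 1.
That conflicts with the unit clause (~q32).
That branch fails; take q11 = 0 instead.
From the singleton clause (q12), q12 = 1.
From the singleton clause (~q22), q22 = 0.
From the singleton clause (q21), q21 = 1.
From the singleton clause (~q31), q31 = 0.
From the singleton clause (q32), q32 = 1.
That conflicts with the unit clause (~q32).
Neither q11 = 1 nor q11 = 0 works.

UNSATISFIABLE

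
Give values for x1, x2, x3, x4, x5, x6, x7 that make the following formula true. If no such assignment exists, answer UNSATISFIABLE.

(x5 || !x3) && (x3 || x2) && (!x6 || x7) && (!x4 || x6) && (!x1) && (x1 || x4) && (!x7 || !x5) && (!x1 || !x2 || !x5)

x1: false,  x2: true,  x3: false,  x4: true,  x5: false,  x6: true,  x7: true

(!x1) alone gives x1 = false.
(x4) alone gives x4 = true.
(x6) alone gives x6 = true.
(x7) alone gives x7 = true.
(!x5) alone gives x5 = false.
(!x3) alone gives x3 = false.
(x2) alone gives x2 = true.
Every clause now holds.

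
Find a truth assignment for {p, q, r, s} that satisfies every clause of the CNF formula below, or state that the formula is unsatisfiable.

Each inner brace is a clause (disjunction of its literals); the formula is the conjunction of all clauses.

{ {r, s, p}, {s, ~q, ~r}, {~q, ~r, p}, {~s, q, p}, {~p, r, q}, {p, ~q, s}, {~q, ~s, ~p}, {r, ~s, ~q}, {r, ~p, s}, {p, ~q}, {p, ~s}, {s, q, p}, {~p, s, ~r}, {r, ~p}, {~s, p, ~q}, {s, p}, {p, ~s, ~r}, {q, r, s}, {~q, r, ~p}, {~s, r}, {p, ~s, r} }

p=1; q=0; r=1; s=1

Suppose p = 1.
From the singleton clause (r), r = 1.
From the singleton clause (s), s = 1.
From the singleton clause (~q), q = 0.
This assignment satisfies each clause.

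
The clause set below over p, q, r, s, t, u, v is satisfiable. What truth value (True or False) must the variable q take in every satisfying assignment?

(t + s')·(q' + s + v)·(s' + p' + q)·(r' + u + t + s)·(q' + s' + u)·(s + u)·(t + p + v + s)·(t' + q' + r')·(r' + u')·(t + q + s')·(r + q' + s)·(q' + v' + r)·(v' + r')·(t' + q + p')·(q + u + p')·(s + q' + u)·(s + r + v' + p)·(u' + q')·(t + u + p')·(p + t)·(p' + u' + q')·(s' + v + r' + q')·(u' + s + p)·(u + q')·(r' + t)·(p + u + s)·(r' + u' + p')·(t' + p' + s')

False

Suppose q = 1.
(u') alone gives u = 0.
That conflicts with the unit clause (u).
So every satisfying assignment has q = False.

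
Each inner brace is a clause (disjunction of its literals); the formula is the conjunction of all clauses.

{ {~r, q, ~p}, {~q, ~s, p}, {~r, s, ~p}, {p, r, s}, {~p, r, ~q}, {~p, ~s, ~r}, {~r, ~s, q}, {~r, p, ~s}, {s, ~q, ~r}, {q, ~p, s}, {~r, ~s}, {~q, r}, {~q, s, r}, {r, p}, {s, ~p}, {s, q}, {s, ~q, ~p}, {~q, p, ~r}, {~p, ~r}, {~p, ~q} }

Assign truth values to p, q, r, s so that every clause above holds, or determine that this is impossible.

Try r = 0.
From the singleton clause (~q), q = 0.
From the singleton clause (p), p = 1.
From the singleton clause (s), s = 1.
This assignment satisfies each clause.

p ↦ 1,  q ↦ 0,  r ↦ 0,  s ↦ 1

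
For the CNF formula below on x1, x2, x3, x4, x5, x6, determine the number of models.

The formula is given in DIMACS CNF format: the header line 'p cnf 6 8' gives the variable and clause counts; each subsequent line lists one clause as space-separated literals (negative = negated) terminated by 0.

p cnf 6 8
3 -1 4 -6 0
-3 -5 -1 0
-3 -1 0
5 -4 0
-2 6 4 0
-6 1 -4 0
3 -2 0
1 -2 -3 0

14

There are 2^6 = 64 truth assignments over (x1, x2, x3, x4, x5, x6).
Split on x6. With x6 = True, the clauses containing x6 are satisfied and ¬x6 drops from the rest; 5 of the 2^5 = 32 assignments to the other variables satisfy what remains.
With x6 = False, by the same count on the reduced clause set, 9 assignments work.
Total: 5 + 9 = 14.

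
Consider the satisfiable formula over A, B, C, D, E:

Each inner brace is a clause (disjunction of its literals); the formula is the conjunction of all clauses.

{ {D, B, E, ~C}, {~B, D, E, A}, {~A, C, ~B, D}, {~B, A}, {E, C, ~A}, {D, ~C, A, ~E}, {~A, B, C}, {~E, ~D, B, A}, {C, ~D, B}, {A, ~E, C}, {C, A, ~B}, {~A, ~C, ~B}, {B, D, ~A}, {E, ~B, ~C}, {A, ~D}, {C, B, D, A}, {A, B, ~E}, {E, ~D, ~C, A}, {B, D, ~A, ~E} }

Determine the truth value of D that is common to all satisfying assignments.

True

Suppose D = 0.
Case B = 0:
The clause (~A) is unit, so A = 0.
The clause (C) is unit, so C = 1.
The clause (E) is unit, so E = 1.
Now (~E) is unsatisfied and unit — conflict.
That branch fails; take B = 1 instead.
The clause (A) is unit, so A = 1.
The clause (C) is unit, so C = 1.
Now (~C) is unsatisfied and unit — conflict.
Either choice for B ends in contradiction.
So every satisfying assignment has D = True.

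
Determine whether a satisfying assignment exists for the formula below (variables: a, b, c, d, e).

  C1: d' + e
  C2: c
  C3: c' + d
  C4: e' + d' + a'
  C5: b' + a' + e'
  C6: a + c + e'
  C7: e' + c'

The clause (c) is unit, so c = 1.
The clause (d) is unit, so d = 1.
The clause (e) is unit, so e = 1.
But (e') is also a unit clause — contradiction.
No assignment satisfies every clause.

No, unsatisfiable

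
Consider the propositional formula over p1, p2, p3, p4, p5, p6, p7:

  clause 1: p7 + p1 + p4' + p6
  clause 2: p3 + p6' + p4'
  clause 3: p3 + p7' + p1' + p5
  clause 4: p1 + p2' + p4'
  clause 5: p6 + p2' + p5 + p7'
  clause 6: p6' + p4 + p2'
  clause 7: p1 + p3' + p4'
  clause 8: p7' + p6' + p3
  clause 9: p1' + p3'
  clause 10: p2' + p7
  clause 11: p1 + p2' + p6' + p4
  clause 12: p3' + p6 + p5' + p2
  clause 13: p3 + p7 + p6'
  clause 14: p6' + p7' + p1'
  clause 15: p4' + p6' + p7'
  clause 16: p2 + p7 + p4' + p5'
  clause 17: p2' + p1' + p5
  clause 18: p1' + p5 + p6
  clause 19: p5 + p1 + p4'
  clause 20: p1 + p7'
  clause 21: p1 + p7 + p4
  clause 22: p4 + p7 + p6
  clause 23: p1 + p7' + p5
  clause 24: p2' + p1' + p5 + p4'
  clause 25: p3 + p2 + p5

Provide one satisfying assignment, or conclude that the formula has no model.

Suppose p1 = 1.
From the singleton clause (p3'), p3 = 0.
Suppose p6 = 0.
From the singleton clause (p5), p5 = 1.
Suppose p2 = 0.
Suppose p7 = 1.
No clause remains; p4 is free.

p1=1,  p2=0,  p3=0,  p4=0,  p5=1,  p6=0,  p7=1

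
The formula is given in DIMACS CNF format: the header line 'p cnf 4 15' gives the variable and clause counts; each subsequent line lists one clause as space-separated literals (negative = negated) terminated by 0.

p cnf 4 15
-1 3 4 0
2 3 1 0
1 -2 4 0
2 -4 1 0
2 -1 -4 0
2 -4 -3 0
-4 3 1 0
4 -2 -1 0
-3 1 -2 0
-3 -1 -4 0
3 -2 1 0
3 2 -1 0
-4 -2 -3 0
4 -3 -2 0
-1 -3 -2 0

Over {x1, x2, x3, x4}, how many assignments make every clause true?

3

There are 2^4 = 16 truth assignments over (x1, x2, x3, x4).
Check each against the 15 clauses (columns in the order x1, x2, x3, x4):
  F F F F  ✗ fails (x2 ∨ x3 ∨ x1)
  F F F T  ✗ fails (x2 ∨ x3 ∨ x1)
  F F T F  ✓ satisfies all
  F F T T  ✗ fails (x2 ∨ ¬x4 ∨ x1)
  F T F F  ✗ fails (x1 ∨ ¬x2 ∨ x4)
  F T F T  ✗ fails (¬x4 ∨ x3 ∨ x1)
  F T T F  ✗ fails (x1 ∨ ¬x2 ∨ x4)
  F T T T  ✗ fails (¬x3 ∨ x1 ∨ ¬x2)
  T F F F  ✗ fails (¬x1 ∨ x3 ∨ x4)
  T F F T  ✗ fails (x2 ∨ ¬x1 ∨ ¬x4)
  T F T F  ✓ satisfies all
  T F T T  ✗ fails (x2 ∨ ¬x1 ∨ ¬x4)
  T T F F  ✗ fails (¬x1 ∨ x3 ∨ x4)
  T T F T  ✓ satisfies all
  T T T F  ✗ fails (x4 ∨ ¬x2 ∨ ¬x1)
  T T T T  ✗ fails (¬x3 ∨ ¬x1 ∨ ¬x4)
3 of the 16 rows are models.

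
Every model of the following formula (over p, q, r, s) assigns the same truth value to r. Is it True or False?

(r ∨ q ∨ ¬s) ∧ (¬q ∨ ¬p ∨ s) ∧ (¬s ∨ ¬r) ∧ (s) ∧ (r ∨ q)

False

Suppose r = True.
From the singleton clause (¬s), s = False.
But (s) is also a unit clause — contradiction.
So every satisfying assignment has r = False.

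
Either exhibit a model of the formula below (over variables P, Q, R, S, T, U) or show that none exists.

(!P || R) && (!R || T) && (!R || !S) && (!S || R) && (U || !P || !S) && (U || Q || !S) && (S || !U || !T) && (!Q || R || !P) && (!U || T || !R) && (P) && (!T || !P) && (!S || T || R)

(P) alone gives P = true.
(R) alone gives R = true.
(T) alone gives T = true.
That conflicts with the unit clause (!T).

UNSATISFIABLE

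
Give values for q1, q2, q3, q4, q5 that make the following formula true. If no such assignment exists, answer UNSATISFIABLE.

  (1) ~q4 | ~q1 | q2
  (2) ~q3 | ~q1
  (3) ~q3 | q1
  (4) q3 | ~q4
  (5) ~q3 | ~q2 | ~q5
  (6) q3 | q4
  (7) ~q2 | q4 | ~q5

UNSATISFIABLE

Suppose q3 = 0.
The clause (~q4) is unit, so q4 = 0.
Now (q4) is unsatisfied and unit — conflict.
That branch fails; take q3 = 1 instead.
The clause (~q1) is unit, so q1 = 0.
Now (q1) is unsatisfied and unit — conflict.
Either choice for q3 ends in contradiction.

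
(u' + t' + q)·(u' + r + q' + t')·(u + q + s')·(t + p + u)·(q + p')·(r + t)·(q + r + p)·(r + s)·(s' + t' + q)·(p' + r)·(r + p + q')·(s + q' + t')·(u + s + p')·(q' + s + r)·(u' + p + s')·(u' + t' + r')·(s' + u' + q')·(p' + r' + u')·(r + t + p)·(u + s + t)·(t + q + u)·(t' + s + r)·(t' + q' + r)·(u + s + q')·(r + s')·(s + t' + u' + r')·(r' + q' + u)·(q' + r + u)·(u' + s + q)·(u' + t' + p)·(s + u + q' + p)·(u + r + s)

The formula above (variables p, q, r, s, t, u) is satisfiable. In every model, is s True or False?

Suppose s = 1.
(r) alone gives r = 1.
Suppose u = 1.
(p) alone gives p = 1.
But (p') is also a unit clause — contradiction.
So u must be the other value — set u = 0.
(q) alone gives q = 1.
But (q') is also a unit clause — contradiction.
Neither u = 1 nor u = 0 works.
So every satisfying assignment has s = False.

False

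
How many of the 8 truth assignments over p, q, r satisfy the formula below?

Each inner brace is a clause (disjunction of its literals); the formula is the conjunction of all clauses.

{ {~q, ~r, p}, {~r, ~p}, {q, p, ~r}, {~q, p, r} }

3

There are 2^3 = 8 truth assignments over (p, q, r).
Check each against the 4 clauses (columns in the order p, q, r):
  F F F  ✓ satisfies all
  F F T  ✗ fails (q | p | ~r)
  F T F  ✗ fails (~q | p | r)
  F T T  ✗ fails (~q | ~r | p)
  T F F  ✓ satisfies all
  T F T  ✗ fails (~r | ~p)
  T T F  ✓ satisfies all
  T T T  ✗ fails (~r | ~p)
3 of the 8 rows are models.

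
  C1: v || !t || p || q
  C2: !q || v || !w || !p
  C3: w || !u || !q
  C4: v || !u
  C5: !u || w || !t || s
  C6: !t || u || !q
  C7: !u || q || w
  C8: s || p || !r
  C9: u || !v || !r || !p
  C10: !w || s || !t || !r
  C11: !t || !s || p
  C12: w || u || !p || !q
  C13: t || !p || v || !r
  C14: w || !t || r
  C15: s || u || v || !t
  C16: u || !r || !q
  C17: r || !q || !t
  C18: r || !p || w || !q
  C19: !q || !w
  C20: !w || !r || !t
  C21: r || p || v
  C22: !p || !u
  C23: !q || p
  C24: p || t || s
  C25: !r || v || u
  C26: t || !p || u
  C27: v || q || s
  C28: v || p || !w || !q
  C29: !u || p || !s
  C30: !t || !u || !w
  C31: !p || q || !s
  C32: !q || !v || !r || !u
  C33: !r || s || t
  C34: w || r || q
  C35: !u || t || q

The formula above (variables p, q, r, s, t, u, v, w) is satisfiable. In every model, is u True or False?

Suppose u = true.
The clause (v) is unit, so v = true.
The clause (!p) is unit, so p = false.
The clause (!q) is unit, so q = false.
The clause (w) is unit, so w = true.
The clause (!s) is unit, so s = false.
The clause (!r) is unit, so r = false.
The clause (t) is unit, so t = true.
Now (!t) is unsatisfied and unit — conflict.
So every satisfying assignment has u = False.

False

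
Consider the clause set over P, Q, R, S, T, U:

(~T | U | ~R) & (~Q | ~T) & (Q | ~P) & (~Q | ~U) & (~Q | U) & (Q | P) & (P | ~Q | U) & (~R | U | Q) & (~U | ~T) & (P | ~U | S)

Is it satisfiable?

No

Branch on Q: set Q = 0.
(~P) alone gives P = 0.
But (P) is also a unit clause — contradiction.
That branch fails; take Q = 1 instead.
(~T) alone gives T = 0.
(~U) alone gives U = 0.
But (U) is also a unit clause — contradiction.
Neither Q = 1 nor Q = 0 works.
No assignment satisfies every clause.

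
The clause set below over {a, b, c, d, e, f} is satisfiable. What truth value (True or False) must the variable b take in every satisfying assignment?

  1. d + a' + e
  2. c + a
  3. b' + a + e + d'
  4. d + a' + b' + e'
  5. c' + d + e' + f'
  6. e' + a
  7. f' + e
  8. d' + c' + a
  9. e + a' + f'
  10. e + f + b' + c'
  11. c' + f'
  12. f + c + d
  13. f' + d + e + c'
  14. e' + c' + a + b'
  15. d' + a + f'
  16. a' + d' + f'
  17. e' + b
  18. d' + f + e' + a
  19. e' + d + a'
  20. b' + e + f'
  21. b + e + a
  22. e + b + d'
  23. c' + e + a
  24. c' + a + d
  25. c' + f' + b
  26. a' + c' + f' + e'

True

Suppose b = 0.
The clause (e') is unit, so e = 0.
The clause (f') is unit, so f = 0.
The clause (a) is unit, so a = 1.
The clause (d) is unit, so d = 1.
Now (d') is unsatisfied and unit — conflict.
So every satisfying assignment has b = True.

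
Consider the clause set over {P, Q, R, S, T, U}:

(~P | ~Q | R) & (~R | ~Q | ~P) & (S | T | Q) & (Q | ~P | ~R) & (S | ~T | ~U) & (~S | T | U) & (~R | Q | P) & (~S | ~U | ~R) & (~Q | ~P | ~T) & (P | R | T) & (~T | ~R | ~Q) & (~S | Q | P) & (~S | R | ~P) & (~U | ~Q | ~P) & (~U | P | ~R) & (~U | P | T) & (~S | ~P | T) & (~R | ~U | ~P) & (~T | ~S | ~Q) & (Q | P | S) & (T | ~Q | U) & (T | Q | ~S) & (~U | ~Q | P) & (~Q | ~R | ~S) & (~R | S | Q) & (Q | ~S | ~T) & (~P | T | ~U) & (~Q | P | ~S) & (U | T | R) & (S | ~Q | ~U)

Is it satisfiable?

Satisfiable

Suppose P = 0.
Suppose R = 0.
Unit clause (T) forces T = 1.
Suppose S = 0.
Unit clause (~U) forces U = 0.
Unit clause (Q) forces Q = 1.
Every clause now holds.
A satisfying assignment: P ↦ 0, Q ↦ 1, R ↦ 0, S ↦ 0, T ↦ 1, U ↦ 0.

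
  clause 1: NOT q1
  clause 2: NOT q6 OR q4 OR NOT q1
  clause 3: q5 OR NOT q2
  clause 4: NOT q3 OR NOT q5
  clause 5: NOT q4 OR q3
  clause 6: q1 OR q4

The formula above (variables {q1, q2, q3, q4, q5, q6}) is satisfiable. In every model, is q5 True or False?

Suppose q5 = true.
(NOT q1) alone gives q1 = false.
(NOT q3) alone gives q3 = false.
(NOT q4) alone gives q4 = false.
That conflicts with the unit clause (q4).
So every satisfying assignment has q5 = False.

False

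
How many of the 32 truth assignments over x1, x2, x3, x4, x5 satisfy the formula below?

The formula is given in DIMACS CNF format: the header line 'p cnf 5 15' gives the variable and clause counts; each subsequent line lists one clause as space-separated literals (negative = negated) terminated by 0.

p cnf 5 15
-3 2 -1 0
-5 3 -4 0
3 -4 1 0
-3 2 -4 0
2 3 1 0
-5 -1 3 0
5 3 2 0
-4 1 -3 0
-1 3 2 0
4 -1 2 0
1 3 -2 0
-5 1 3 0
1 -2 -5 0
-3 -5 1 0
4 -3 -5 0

7

There are 2^5 = 32 truth assignments over (x1, x2, x3, x4, x5).
Split on x2. With x2 = True, the clauses containing x2 are satisfied and ¬x2 drops from the rest; 6 of the 2^4 = 16 assignments to the other variables satisfy what remains.
With x2 = False, by the same count on the reduced clause set, 1 assignment works.
Total: 6 + 1 = 7.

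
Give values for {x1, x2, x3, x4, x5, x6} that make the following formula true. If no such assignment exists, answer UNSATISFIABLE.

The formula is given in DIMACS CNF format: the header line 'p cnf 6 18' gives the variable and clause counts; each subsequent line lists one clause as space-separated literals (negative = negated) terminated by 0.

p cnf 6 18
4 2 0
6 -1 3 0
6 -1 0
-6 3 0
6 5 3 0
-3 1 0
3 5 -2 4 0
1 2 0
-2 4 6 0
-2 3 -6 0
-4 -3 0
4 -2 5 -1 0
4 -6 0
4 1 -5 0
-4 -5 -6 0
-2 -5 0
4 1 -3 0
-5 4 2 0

Branch on x4: set x4 = True.
Unit clause (¬x3) forces x3 = False.
Unit clause (¬x6) forces x6 = False.
Unit clause (¬x1) forces x1 = False.
Unit clause (x5) forces x5 = True.
Unit clause (x2) forces x2 = True.
Now (¬x2) is unsatisfied and unit — conflict.
Backtrack on x4: now try x4 = False.
Unit clause (x2) forces x2 = True.
Unit clause (x6) forces x6 = True.
Now (¬x6) is unsatisfied and unit — conflict.
Both values of x4 lead to a conflict.

UNSATISFIABLE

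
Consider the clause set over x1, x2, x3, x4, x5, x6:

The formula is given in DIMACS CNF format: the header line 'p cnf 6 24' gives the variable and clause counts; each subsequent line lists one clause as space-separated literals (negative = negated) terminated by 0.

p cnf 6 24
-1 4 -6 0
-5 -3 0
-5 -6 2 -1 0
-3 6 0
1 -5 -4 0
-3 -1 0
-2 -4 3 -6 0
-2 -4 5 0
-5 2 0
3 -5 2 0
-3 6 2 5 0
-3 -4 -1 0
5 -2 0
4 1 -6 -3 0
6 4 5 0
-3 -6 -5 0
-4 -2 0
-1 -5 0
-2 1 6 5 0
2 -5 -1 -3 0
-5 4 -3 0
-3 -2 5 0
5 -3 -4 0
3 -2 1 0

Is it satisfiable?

Branch on x5: set x5 = False.
The clause (¬x2) is unit, so x2 = False.
Branch on x3: set x3 = False.
Branch on x6: set x6 = False.
The clause (x4) is unit, so x4 = True.
Every clause is now satisfied; x1 is unconstrained.
A satisfying assignment: x1=True, x2=False, x3=False, x4=True, x5=False, x6=False.

Yes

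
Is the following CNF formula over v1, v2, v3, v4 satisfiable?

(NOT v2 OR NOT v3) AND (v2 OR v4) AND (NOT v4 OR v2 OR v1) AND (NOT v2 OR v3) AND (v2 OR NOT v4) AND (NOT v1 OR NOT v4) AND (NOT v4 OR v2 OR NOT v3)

Try v2 = false.
The clause (v4) is unit, so v4 = true.
But (NOT v4) is also a unit clause — contradiction.
Backtrack on v2: now try v2 = true.
The clause (NOT v3) is unit, so v3 = false.
But (v3) is also a unit clause — contradiction.
Both values of v2 lead to a conflict.
No assignment satisfies every clause.

No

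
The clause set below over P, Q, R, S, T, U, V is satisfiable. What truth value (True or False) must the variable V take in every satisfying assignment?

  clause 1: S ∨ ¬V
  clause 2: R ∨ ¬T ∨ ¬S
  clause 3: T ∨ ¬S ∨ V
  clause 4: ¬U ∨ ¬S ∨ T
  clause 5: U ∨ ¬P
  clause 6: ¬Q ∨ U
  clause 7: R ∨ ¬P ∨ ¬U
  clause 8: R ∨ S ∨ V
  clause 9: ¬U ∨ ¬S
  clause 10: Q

False

Suppose V = True.
The clause (S) is unit, so S = True.
The clause (¬U) is unit, so U = False.
The clause (¬P) is unit, so P = False.
The clause (¬Q) is unit, so Q = False.
But (Q) is also a unit clause — contradiction.
So every satisfying assignment has V = False.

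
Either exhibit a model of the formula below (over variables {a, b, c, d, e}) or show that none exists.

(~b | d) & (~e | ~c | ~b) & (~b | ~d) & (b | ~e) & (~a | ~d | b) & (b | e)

Branch on b: set b = 0.
The clause (~e) is unit, so e = 0.
That conflicts with the unit clause (e).
Undo b and try b = 1.
The clause (d) is unit, so d = 1.
That conflicts with the unit clause (~d).
Neither b = 1 nor b = 0 works.

UNSATISFIABLE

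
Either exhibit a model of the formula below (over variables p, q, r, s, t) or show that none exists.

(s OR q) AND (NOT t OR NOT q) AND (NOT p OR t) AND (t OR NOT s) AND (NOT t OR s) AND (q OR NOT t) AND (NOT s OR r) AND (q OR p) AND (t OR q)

Case s = false:
From the singleton clause (q), q = true.
From the singleton clause (NOT t), t = false.
From the singleton clause (NOT p), p = false.
Every clause is now satisfied; r is unconstrained.

p ↦ false,  q ↦ true,  r ↦ true,  s ↦ false,  t ↦ false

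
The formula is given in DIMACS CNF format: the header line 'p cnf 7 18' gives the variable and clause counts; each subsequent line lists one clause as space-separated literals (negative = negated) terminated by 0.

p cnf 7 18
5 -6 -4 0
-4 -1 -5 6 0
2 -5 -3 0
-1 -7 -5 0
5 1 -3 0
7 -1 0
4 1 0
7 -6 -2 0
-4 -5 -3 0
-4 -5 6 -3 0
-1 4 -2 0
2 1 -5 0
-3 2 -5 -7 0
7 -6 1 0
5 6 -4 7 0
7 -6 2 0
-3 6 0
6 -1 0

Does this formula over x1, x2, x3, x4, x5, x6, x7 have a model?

Yes

Branch on x7: set x7 = True.
Branch on x1: set x1 = False.
The clause (x4) is unit, so x4 = True.
Branch on x5: set x5 = True.
The clause (¬x3) is unit, so x3 = False.
The clause (x2) is unit, so x2 = True.
No clause remains; x6 is free.
A satisfying assignment: x1 ↦ False, x2 ↦ True, x3 ↦ False, x4 ↦ True, x5 ↦ True, x6 ↦ True, x7 ↦ True.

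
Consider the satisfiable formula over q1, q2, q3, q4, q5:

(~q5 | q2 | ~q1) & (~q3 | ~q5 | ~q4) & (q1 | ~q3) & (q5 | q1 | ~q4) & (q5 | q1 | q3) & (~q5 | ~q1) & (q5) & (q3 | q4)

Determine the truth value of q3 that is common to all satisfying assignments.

False

Suppose q3 = 1.
(q1) alone gives q1 = 1.
(~q5) alone gives q5 = 0.
Now (q5) is unsatisfied and unit — conflict.
So every satisfying assignment has q3 = False.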